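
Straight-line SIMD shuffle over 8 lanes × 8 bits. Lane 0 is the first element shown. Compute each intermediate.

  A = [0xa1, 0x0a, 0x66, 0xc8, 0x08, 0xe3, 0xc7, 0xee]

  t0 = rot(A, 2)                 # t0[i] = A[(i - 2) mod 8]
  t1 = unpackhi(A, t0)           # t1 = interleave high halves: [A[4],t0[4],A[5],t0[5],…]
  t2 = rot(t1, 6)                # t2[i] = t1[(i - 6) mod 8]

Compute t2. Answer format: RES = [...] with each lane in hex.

RES = [0xe3, 0xc8, 0xc7, 0x08, 0xee, 0xe3, 0x08, 0x66]

t0 = [0xc7, 0xee, 0xa1, 0x0a, 0x66, 0xc8, 0x08, 0xe3]
t1 = [0x08, 0x66, 0xe3, 0xc8, 0xc7, 0x08, 0xee, 0xe3]
t2 = [0xe3, 0xc8, 0xc7, 0x08, 0xee, 0xe3, 0x08, 0x66]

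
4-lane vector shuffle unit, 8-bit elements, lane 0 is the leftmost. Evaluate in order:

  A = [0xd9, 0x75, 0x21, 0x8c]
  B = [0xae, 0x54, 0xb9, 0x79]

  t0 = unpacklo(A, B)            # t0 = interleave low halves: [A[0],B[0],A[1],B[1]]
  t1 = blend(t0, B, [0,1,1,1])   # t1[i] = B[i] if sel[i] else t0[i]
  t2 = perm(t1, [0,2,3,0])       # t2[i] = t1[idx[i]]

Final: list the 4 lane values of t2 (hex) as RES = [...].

RES = [0xd9, 0xb9, 0x79, 0xd9]

→ t0 |d9|ae|75|54|
→ t1 |d9|54|b9|79|
→ t2 |d9|b9|79|d9|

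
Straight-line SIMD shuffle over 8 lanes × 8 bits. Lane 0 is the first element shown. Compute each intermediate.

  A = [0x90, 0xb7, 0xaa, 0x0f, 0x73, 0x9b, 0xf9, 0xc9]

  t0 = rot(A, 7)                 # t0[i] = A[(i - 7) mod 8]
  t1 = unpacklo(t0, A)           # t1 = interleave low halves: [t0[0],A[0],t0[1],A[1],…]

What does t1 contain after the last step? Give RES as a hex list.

t0 = [0xb7, 0xaa, 0x0f, 0x73, 0x9b, 0xf9, 0xc9, 0x90]
t1 = [0xb7, 0x90, 0xaa, 0xb7, 0x0f, 0xaa, 0x73, 0x0f]

RES = [ 0xb7  0x90  0xaa  0xb7  0x0f  0xaa  0x73  0x0f ]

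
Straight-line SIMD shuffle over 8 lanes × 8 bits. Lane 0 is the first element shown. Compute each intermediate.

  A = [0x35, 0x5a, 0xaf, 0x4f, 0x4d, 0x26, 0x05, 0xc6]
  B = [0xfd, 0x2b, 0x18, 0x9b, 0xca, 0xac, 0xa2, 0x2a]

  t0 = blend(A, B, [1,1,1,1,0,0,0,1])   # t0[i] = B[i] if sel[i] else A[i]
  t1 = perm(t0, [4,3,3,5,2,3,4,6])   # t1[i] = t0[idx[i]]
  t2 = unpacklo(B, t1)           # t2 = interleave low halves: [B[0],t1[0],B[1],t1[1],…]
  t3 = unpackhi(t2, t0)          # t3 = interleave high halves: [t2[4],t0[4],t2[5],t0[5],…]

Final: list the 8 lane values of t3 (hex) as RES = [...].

RES = [ 0x18  0x4d  0x9b  0x26  0x9b  0x05  0x26  0x2a ]

t0 = [0xfd, 0x2b, 0x18, 0x9b, 0x4d, 0x26, 0x05, 0x2a]
t1 = [0x4d, 0x9b, 0x9b, 0x26, 0x18, 0x9b, 0x4d, 0x05]
t2 = [0xfd, 0x4d, 0x2b, 0x9b, 0x18, 0x9b, 0x9b, 0x26]
t3 = [0x18, 0x4d, 0x9b, 0x26, 0x9b, 0x05, 0x26, 0x2a]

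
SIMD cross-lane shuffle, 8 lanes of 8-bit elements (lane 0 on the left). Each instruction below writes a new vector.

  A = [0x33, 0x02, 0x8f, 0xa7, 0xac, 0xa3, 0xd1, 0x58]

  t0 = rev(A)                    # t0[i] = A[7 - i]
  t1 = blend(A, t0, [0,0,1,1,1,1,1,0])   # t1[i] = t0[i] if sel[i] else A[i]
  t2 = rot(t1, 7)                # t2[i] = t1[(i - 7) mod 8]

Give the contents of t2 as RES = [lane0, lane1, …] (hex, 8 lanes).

RES = [0x02, 0xa3, 0xac, 0xa7, 0x8f, 0x02, 0x58, 0x33]

→ t0 |58|d1|a3|ac|a7|8f|02|33|
→ t1 |33|02|a3|ac|a7|8f|02|58|
→ t2 |02|a3|ac|a7|8f|02|58|33|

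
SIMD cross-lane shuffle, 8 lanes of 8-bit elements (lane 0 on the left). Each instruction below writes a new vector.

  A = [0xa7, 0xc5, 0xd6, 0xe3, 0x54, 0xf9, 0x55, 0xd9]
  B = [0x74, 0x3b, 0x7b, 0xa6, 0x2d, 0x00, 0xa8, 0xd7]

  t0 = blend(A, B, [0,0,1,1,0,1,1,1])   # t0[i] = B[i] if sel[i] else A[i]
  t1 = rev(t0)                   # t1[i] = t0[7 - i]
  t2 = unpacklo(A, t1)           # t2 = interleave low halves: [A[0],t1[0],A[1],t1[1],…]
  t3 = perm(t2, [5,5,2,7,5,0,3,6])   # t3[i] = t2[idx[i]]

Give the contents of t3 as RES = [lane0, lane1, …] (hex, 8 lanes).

RES = [0x00, 0x00, 0xc5, 0x54, 0x00, 0xa7, 0xa8, 0xe3]

t0 = [0xa7, 0xc5, 0x7b, 0xa6, 0x54, 0x00, 0xa8, 0xd7]
t1 = [0xd7, 0xa8, 0x00, 0x54, 0xa6, 0x7b, 0xc5, 0xa7]
t2 = [0xa7, 0xd7, 0xc5, 0xa8, 0xd6, 0x00, 0xe3, 0x54]
t3 = [0x00, 0x00, 0xc5, 0x54, 0x00, 0xa7, 0xa8, 0xe3]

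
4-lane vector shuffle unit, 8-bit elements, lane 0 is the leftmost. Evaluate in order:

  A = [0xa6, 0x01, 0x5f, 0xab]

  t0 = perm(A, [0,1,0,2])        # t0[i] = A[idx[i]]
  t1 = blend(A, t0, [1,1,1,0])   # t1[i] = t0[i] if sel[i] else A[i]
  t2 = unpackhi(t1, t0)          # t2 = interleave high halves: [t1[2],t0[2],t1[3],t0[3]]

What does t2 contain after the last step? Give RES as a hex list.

RES = [0xa6, 0xa6, 0xab, 0x5f]

→ t0 |a6|01|a6|5f|
→ t1 |a6|01|a6|ab|
→ t2 |a6|a6|ab|5f|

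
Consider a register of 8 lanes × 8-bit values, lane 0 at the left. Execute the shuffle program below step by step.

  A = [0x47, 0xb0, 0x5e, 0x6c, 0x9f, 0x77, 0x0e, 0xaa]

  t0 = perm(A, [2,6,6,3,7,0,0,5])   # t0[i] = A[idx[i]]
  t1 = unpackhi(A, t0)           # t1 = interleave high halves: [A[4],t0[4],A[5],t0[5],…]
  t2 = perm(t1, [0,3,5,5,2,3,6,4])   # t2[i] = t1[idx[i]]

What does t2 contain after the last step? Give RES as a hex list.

RES = [ 0x9f  0x47  0x47  0x47  0x77  0x47  0xaa  0x0e ]

t0 = [0x5e, 0x0e, 0x0e, 0x6c, 0xaa, 0x47, 0x47, 0x77]
t1 = [0x9f, 0xaa, 0x77, 0x47, 0x0e, 0x47, 0xaa, 0x77]
t2 = [0x9f, 0x47, 0x47, 0x47, 0x77, 0x47, 0xaa, 0x0e]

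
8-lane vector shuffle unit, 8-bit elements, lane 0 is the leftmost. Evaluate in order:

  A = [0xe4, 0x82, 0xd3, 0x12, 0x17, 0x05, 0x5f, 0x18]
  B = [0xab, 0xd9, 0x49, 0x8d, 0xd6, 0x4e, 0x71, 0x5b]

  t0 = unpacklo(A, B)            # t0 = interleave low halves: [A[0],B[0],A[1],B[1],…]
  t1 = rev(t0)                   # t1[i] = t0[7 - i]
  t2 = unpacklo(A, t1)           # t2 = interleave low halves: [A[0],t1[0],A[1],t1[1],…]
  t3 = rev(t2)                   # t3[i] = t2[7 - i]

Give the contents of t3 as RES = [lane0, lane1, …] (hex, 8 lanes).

RES = [0xd3, 0x12, 0x49, 0xd3, 0x12, 0x82, 0x8d, 0xe4]

t0 = [0xe4, 0xab, 0x82, 0xd9, 0xd3, 0x49, 0x12, 0x8d]
t1 = [0x8d, 0x12, 0x49, 0xd3, 0xd9, 0x82, 0xab, 0xe4]
t2 = [0xe4, 0x8d, 0x82, 0x12, 0xd3, 0x49, 0x12, 0xd3]
t3 = [0xd3, 0x12, 0x49, 0xd3, 0x12, 0x82, 0x8d, 0xe4]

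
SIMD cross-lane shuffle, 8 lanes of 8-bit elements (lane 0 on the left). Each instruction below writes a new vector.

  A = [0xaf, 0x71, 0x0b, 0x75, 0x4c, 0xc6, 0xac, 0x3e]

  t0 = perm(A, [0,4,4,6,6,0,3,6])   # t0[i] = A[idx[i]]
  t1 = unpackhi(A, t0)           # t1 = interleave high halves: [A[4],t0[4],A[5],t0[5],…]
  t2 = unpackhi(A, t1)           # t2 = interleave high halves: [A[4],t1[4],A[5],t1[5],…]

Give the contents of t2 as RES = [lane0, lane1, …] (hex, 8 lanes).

→ t0 |af|4c|4c|ac|ac|af|75|ac|
→ t1 |4c|ac|c6|af|ac|75|3e|ac|
→ t2 |4c|ac|c6|75|ac|3e|3e|ac|

RES = [0x4c, 0xac, 0xc6, 0x75, 0xac, 0x3e, 0x3e, 0xac]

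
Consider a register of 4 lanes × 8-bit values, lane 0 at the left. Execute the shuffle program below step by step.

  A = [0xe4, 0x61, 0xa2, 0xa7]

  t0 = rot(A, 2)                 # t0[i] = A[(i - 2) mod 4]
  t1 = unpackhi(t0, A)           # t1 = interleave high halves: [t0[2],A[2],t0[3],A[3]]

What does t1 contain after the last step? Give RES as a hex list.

RES = [ 0xe4  0xa2  0x61  0xa7 ]

→ t0 |a2|a7|e4|61|
→ t1 |e4|a2|61|a7|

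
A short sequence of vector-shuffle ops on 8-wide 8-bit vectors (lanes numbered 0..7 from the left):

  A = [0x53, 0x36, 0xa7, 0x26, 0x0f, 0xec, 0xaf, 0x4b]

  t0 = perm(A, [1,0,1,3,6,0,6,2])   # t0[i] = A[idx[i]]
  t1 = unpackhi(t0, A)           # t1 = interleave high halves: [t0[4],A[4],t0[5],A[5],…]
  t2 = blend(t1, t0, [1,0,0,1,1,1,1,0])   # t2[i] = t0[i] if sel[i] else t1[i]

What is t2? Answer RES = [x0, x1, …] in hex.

→ t0 |36|53|36|26|af|53|af|a7|
→ t1 |af|0f|53|ec|af|af|a7|4b|
→ t2 |36|0f|53|26|af|53|af|4b|

RES = [ 0x36  0x0f  0x53  0x26  0xaf  0x53  0xaf  0x4b ]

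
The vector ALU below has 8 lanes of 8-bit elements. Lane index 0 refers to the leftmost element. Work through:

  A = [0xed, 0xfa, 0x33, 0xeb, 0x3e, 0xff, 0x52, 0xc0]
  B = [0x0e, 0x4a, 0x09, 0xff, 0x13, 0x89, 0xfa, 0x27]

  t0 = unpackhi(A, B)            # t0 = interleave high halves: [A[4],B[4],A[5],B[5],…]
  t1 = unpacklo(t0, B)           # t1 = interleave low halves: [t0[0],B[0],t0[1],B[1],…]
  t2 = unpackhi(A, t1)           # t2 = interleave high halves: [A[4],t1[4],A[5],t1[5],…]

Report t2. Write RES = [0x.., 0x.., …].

RES = [0x3e, 0xff, 0xff, 0x09, 0x52, 0x89, 0xc0, 0xff]

t0 = [0x3e, 0x13, 0xff, 0x89, 0x52, 0xfa, 0xc0, 0x27]
t1 = [0x3e, 0x0e, 0x13, 0x4a, 0xff, 0x09, 0x89, 0xff]
t2 = [0x3e, 0xff, 0xff, 0x09, 0x52, 0x89, 0xc0, 0xff]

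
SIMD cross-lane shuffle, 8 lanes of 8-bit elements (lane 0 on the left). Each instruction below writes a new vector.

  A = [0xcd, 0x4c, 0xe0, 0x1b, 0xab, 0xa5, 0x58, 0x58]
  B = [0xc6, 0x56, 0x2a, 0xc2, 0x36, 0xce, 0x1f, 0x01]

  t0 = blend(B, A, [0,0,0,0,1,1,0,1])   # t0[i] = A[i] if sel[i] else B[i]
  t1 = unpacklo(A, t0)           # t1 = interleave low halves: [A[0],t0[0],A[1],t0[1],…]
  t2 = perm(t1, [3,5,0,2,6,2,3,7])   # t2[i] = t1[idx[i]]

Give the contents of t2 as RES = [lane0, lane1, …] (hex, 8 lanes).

→ t0 |c6|56|2a|c2|ab|a5|1f|58|
→ t1 |cd|c6|4c|56|e0|2a|1b|c2|
→ t2 |56|2a|cd|4c|1b|4c|56|c2|

RES = [0x56, 0x2a, 0xcd, 0x4c, 0x1b, 0x4c, 0x56, 0xc2]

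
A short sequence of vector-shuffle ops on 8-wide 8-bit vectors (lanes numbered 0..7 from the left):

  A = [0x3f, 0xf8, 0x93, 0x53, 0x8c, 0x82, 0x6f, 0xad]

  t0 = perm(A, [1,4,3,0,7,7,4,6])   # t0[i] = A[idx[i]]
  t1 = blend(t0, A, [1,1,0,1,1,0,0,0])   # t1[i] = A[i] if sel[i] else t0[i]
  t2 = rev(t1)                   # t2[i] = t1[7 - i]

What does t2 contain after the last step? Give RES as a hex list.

→ t0 |f8|8c|53|3f|ad|ad|8c|6f|
→ t1 |3f|f8|53|53|8c|ad|8c|6f|
→ t2 |6f|8c|ad|8c|53|53|f8|3f|

RES = [ 0x6f  0x8c  0xad  0x8c  0x53  0x53  0xf8  0x3f ]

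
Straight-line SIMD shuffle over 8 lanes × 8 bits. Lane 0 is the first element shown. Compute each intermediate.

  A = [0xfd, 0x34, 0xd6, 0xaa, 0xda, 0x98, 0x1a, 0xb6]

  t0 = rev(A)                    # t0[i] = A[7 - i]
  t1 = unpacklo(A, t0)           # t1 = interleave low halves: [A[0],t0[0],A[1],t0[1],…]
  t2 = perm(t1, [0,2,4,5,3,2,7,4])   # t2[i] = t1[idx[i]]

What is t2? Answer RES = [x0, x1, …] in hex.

RES = [ 0xfd  0x34  0xd6  0x98  0x1a  0x34  0xda  0xd6 ]

→ t0 |b6|1a|98|da|aa|d6|34|fd|
→ t1 |fd|b6|34|1a|d6|98|aa|da|
→ t2 |fd|34|d6|98|1a|34|da|d6|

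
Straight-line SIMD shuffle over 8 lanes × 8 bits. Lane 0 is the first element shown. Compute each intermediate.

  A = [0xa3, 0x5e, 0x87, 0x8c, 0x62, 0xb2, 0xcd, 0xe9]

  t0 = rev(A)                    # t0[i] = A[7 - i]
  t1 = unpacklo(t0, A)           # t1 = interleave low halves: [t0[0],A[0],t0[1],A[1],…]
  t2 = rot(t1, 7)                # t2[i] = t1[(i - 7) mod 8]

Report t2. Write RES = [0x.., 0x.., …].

RES = [ 0xa3  0xcd  0x5e  0xb2  0x87  0x62  0x8c  0xe9 ]

→ t0 |e9|cd|b2|62|8c|87|5e|a3|
→ t1 |e9|a3|cd|5e|b2|87|62|8c|
→ t2 |a3|cd|5e|b2|87|62|8c|e9|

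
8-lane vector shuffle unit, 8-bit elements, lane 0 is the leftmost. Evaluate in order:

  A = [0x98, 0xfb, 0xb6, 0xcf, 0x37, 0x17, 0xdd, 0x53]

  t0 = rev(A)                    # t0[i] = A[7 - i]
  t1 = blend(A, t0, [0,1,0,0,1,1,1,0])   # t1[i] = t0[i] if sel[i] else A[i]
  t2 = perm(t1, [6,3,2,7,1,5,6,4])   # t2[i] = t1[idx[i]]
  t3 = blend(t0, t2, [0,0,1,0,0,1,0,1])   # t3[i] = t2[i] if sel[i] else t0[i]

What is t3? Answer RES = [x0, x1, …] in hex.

  t0: 53 dd 17 37 cf b6 fb 98
  t1: 98 dd b6 cf cf b6 fb 53
  t2: fb cf b6 53 dd b6 fb cf
  t3: 53 dd b6 37 cf b6 fb cf

RES = [ 0x53  0xdd  0xb6  0x37  0xcf  0xb6  0xfb  0xcf ]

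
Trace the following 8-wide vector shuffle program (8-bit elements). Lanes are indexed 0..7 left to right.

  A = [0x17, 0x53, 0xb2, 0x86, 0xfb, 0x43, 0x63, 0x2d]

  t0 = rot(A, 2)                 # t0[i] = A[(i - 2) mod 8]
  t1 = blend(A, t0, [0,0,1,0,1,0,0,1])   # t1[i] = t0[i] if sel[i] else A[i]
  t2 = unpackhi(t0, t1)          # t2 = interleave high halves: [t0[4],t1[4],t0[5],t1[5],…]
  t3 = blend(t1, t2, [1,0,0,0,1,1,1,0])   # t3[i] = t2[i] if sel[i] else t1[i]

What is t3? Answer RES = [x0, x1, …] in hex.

RES = [0xb2, 0x53, 0x17, 0x86, 0xfb, 0x63, 0x43, 0x43]

t0 = [0x63, 0x2d, 0x17, 0x53, 0xb2, 0x86, 0xfb, 0x43]
t1 = [0x17, 0x53, 0x17, 0x86, 0xb2, 0x43, 0x63, 0x43]
t2 = [0xb2, 0xb2, 0x86, 0x43, 0xfb, 0x63, 0x43, 0x43]
t3 = [0xb2, 0x53, 0x17, 0x86, 0xfb, 0x63, 0x43, 0x43]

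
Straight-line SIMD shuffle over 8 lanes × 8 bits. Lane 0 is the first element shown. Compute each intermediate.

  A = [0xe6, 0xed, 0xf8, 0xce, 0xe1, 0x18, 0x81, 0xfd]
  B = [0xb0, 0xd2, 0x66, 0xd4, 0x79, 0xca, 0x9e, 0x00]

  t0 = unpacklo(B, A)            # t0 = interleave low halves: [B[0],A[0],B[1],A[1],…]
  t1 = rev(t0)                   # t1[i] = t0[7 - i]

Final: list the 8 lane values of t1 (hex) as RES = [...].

t0 = [0xb0, 0xe6, 0xd2, 0xed, 0x66, 0xf8, 0xd4, 0xce]
t1 = [0xce, 0xd4, 0xf8, 0x66, 0xed, 0xd2, 0xe6, 0xb0]

RES = [ 0xce  0xd4  0xf8  0x66  0xed  0xd2  0xe6  0xb0 ]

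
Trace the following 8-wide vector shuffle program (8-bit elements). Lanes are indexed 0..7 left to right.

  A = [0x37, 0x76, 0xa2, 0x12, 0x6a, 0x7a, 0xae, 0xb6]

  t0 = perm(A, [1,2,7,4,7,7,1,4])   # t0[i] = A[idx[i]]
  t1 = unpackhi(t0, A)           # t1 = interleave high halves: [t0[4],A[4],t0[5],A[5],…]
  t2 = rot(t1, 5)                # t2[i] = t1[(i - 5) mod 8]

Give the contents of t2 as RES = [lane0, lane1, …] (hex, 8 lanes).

t0 = [0x76, 0xa2, 0xb6, 0x6a, 0xb6, 0xb6, 0x76, 0x6a]
t1 = [0xb6, 0x6a, 0xb6, 0x7a, 0x76, 0xae, 0x6a, 0xb6]
t2 = [0x7a, 0x76, 0xae, 0x6a, 0xb6, 0xb6, 0x6a, 0xb6]

RES = [ 0x7a  0x76  0xae  0x6a  0xb6  0xb6  0x6a  0xb6 ]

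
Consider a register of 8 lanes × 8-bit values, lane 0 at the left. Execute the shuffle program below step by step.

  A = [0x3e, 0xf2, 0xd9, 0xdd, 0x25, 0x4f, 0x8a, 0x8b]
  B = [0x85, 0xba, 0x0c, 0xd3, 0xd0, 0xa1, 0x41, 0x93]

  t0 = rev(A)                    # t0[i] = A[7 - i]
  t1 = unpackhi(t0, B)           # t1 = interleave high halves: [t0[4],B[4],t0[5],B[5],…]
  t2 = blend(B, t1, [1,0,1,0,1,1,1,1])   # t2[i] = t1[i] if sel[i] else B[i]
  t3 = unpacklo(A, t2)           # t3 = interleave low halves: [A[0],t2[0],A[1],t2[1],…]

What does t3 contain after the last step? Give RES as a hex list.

→ t0 |8b|8a|4f|25|dd|d9|f2|3e|
→ t1 |dd|d0|d9|a1|f2|41|3e|93|
→ t2 |dd|ba|d9|d3|f2|41|3e|93|
→ t3 |3e|dd|f2|ba|d9|d9|dd|d3|

RES = [0x3e, 0xdd, 0xf2, 0xba, 0xd9, 0xd9, 0xdd, 0xd3]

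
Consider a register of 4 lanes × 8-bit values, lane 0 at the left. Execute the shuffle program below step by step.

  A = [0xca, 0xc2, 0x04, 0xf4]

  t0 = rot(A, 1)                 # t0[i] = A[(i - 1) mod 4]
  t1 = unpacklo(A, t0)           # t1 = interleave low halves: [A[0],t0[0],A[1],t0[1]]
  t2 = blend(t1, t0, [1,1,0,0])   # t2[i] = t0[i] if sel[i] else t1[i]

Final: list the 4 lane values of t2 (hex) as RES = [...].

RES = [ 0xf4  0xca  0xc2  0xca ]

  t0: f4 ca c2 04
  t1: ca f4 c2 ca
  t2: f4 ca c2 ca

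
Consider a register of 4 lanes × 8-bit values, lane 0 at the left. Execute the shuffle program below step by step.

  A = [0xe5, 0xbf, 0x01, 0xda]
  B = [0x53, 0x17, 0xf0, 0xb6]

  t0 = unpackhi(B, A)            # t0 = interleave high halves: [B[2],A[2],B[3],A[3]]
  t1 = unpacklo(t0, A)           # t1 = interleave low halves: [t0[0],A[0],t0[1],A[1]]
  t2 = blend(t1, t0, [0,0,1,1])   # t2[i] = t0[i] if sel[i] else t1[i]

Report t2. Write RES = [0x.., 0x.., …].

RES = [ 0xf0  0xe5  0xb6  0xda ]

t0 = [0xf0, 0x01, 0xb6, 0xda]
t1 = [0xf0, 0xe5, 0x01, 0xbf]
t2 = [0xf0, 0xe5, 0xb6, 0xda]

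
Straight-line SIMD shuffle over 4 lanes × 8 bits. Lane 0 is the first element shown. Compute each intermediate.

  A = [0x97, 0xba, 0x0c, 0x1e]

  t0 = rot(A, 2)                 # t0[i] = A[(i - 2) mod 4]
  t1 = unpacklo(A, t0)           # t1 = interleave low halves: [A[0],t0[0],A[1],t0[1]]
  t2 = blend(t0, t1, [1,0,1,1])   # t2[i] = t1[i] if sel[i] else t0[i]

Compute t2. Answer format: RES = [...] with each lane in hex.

  t0: 0c 1e 97 ba
  t1: 97 0c ba 1e
  t2: 97 1e ba 1e

RES = [0x97, 0x1e, 0xba, 0x1e]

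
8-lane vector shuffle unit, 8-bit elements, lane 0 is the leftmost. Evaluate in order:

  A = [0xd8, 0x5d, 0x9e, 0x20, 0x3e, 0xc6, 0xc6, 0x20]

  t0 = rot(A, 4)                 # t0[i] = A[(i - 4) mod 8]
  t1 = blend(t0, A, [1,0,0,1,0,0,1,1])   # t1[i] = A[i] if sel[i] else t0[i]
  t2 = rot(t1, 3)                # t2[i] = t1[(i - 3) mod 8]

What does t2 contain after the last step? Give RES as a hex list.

t0 = [0x3e, 0xc6, 0xc6, 0x20, 0xd8, 0x5d, 0x9e, 0x20]
t1 = [0xd8, 0xc6, 0xc6, 0x20, 0xd8, 0x5d, 0xc6, 0x20]
t2 = [0x5d, 0xc6, 0x20, 0xd8, 0xc6, 0xc6, 0x20, 0xd8]

RES = [0x5d, 0xc6, 0x20, 0xd8, 0xc6, 0xc6, 0x20, 0xd8]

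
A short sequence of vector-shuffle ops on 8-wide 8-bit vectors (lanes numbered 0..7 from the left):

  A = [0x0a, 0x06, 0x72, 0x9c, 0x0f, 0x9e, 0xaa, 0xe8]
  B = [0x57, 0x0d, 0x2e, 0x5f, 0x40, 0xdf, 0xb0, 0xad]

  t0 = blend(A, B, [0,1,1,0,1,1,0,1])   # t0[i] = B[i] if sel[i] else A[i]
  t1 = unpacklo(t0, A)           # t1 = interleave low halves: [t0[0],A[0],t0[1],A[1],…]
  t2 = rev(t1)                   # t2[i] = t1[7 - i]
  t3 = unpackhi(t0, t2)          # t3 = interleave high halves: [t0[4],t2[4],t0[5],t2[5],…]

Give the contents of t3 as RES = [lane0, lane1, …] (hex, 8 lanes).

  t0: 0a 0d 2e 9c 40 df aa ad
  t1: 0a 0a 0d 06 2e 72 9c 9c
  t2: 9c 9c 72 2e 06 0d 0a 0a
  t3: 40 06 df 0d aa 0a ad 0a

RES = [0x40, 0x06, 0xdf, 0x0d, 0xaa, 0x0a, 0xad, 0x0a]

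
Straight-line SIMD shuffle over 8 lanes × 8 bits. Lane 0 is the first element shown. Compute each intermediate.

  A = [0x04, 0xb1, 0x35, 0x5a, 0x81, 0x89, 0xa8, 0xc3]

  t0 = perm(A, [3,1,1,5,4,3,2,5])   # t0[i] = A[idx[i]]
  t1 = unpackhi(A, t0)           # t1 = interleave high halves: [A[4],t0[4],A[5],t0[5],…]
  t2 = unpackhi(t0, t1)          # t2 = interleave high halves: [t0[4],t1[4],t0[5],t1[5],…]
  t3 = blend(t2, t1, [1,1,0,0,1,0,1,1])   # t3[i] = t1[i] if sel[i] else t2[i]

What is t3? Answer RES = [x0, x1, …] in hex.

t0 = [0x5a, 0xb1, 0xb1, 0x89, 0x81, 0x5a, 0x35, 0x89]
t1 = [0x81, 0x81, 0x89, 0x5a, 0xa8, 0x35, 0xc3, 0x89]
t2 = [0x81, 0xa8, 0x5a, 0x35, 0x35, 0xc3, 0x89, 0x89]
t3 = [0x81, 0x81, 0x5a, 0x35, 0xa8, 0xc3, 0xc3, 0x89]

RES = [0x81, 0x81, 0x5a, 0x35, 0xa8, 0xc3, 0xc3, 0x89]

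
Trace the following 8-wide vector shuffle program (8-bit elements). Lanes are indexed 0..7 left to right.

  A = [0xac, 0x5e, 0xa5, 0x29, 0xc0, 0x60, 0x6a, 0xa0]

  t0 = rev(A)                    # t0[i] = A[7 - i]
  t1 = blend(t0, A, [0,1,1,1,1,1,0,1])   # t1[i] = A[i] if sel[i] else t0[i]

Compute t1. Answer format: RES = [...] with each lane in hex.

t0 = [0xa0, 0x6a, 0x60, 0xc0, 0x29, 0xa5, 0x5e, 0xac]
t1 = [0xa0, 0x5e, 0xa5, 0x29, 0xc0, 0x60, 0x5e, 0xa0]

RES = [0xa0, 0x5e, 0xa5, 0x29, 0xc0, 0x60, 0x5e, 0xa0]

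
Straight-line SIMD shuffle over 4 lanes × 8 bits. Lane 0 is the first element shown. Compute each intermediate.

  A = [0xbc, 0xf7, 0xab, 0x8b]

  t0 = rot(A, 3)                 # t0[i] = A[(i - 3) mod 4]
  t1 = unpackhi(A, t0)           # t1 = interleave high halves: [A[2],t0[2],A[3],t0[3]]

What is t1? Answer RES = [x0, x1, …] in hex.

t0 = [0xf7, 0xab, 0x8b, 0xbc]
t1 = [0xab, 0x8b, 0x8b, 0xbc]

RES = [0xab, 0x8b, 0x8b, 0xbc]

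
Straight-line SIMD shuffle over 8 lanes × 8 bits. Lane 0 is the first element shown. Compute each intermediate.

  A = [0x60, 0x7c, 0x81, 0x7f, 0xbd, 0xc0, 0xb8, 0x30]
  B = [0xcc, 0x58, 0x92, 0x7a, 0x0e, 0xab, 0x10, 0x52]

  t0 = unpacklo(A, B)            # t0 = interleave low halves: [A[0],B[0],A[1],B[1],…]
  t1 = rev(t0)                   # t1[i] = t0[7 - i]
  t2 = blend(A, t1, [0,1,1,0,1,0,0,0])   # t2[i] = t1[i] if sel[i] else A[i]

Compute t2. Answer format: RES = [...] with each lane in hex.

t0 = [0x60, 0xcc, 0x7c, 0x58, 0x81, 0x92, 0x7f, 0x7a]
t1 = [0x7a, 0x7f, 0x92, 0x81, 0x58, 0x7c, 0xcc, 0x60]
t2 = [0x60, 0x7f, 0x92, 0x7f, 0x58, 0xc0, 0xb8, 0x30]

RES = [0x60, 0x7f, 0x92, 0x7f, 0x58, 0xc0, 0xb8, 0x30]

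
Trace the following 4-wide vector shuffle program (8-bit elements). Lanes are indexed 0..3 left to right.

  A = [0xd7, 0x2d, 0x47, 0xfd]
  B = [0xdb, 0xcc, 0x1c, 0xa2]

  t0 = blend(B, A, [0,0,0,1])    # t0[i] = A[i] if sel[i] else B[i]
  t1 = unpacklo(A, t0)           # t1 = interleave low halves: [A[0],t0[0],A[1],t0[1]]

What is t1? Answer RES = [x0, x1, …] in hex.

RES = [ 0xd7  0xdb  0x2d  0xcc ]

→ t0 |db|cc|1c|fd|
→ t1 |d7|db|2d|cc|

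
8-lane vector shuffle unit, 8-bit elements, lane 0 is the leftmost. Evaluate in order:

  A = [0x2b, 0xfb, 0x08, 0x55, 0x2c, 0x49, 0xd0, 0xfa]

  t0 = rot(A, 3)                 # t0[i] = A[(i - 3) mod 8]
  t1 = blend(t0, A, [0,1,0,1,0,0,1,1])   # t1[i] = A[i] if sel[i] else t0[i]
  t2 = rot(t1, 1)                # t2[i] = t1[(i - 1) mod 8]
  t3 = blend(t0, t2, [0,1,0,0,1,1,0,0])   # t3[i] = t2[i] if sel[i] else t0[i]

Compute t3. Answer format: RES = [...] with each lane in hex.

  t0: 49 d0 fa 2b fb 08 55 2c
  t1: 49 fb fa 55 fb 08 d0 fa
  t2: fa 49 fb fa 55 fb 08 d0
  t3: 49 49 fa 2b 55 fb 55 2c

RES = [0x49, 0x49, 0xfa, 0x2b, 0x55, 0xfb, 0x55, 0x2c]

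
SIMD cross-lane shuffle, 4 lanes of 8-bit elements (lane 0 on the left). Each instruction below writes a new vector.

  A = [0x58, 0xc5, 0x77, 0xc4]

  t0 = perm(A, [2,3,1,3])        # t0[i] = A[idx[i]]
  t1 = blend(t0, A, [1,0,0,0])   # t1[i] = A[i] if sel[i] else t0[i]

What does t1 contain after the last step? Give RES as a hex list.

RES = [ 0x58  0xc4  0xc5  0xc4 ]

  t0: 77 c4 c5 c4
  t1: 58 c4 c5 c4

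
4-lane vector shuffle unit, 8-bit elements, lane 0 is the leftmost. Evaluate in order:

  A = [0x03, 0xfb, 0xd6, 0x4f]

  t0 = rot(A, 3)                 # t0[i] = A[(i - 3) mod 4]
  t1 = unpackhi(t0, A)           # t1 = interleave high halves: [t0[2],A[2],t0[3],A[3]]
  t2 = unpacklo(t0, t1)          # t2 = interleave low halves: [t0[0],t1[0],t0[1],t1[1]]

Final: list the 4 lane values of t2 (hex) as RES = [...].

RES = [0xfb, 0x4f, 0xd6, 0xd6]

  t0: fb d6 4f 03
  t1: 4f d6 03 4f
  t2: fb 4f d6 d6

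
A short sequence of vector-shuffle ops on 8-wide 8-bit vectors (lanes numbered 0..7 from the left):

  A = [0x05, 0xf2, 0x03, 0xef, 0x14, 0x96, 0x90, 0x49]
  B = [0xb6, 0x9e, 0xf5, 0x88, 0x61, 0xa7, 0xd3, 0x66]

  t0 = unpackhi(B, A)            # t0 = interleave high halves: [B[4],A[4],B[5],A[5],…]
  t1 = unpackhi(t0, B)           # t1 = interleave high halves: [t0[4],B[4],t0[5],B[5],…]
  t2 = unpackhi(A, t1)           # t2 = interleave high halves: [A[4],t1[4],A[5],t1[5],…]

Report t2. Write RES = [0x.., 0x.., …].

  t0: 61 14 a7 96 d3 90 66 49
  t1: d3 61 90 a7 66 d3 49 66
  t2: 14 66 96 d3 90 49 49 66

RES = [0x14, 0x66, 0x96, 0xd3, 0x90, 0x49, 0x49, 0x66]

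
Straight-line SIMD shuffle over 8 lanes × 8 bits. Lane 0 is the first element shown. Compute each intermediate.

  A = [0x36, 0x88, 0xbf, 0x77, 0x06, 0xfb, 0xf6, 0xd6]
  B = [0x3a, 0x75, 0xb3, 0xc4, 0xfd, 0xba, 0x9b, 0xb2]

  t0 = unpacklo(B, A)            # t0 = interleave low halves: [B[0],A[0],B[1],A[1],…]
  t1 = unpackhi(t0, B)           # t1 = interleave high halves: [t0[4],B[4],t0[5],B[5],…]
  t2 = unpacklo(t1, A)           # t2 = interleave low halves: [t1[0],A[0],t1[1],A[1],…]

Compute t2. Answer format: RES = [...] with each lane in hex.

t0 = [0x3a, 0x36, 0x75, 0x88, 0xb3, 0xbf, 0xc4, 0x77]
t1 = [0xb3, 0xfd, 0xbf, 0xba, 0xc4, 0x9b, 0x77, 0xb2]
t2 = [0xb3, 0x36, 0xfd, 0x88, 0xbf, 0xbf, 0xba, 0x77]

RES = [ 0xb3  0x36  0xfd  0x88  0xbf  0xbf  0xba  0x77 ]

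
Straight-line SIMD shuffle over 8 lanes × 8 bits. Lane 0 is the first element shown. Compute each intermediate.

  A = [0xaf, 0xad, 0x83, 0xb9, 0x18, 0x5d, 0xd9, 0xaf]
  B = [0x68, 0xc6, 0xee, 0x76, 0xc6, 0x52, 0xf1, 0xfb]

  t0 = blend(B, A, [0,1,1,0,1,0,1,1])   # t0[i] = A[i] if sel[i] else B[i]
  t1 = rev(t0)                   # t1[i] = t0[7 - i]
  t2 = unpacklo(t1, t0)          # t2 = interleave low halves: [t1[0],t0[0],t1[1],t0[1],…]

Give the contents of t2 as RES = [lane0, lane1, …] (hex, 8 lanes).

  t0: 68 ad 83 76 18 52 d9 af
  t1: af d9 52 18 76 83 ad 68
  t2: af 68 d9 ad 52 83 18 76

RES = [0xaf, 0x68, 0xd9, 0xad, 0x52, 0x83, 0x18, 0x76]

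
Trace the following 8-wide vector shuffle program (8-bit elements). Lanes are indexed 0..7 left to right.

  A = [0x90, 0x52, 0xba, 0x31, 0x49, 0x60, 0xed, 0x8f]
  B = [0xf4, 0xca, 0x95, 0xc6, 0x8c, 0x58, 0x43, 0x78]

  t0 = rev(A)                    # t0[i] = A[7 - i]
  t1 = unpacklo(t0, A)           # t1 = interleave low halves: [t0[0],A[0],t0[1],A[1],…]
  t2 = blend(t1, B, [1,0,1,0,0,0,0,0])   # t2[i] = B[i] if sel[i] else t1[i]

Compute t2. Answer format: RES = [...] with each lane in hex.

RES = [0xf4, 0x90, 0x95, 0x52, 0x60, 0xba, 0x49, 0x31]

t0 = [0x8f, 0xed, 0x60, 0x49, 0x31, 0xba, 0x52, 0x90]
t1 = [0x8f, 0x90, 0xed, 0x52, 0x60, 0xba, 0x49, 0x31]
t2 = [0xf4, 0x90, 0x95, 0x52, 0x60, 0xba, 0x49, 0x31]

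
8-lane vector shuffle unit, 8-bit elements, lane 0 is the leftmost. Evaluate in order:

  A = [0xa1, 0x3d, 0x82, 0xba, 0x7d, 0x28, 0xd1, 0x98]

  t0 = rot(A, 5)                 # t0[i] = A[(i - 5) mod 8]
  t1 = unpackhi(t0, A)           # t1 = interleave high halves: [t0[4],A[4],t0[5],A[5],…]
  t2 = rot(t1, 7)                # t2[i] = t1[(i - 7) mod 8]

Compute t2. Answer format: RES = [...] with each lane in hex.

RES = [0x7d, 0xa1, 0x28, 0x3d, 0xd1, 0x82, 0x98, 0x98]

→ t0 |ba|7d|28|d1|98|a1|3d|82|
→ t1 |98|7d|a1|28|3d|d1|82|98|
→ t2 |7d|a1|28|3d|d1|82|98|98|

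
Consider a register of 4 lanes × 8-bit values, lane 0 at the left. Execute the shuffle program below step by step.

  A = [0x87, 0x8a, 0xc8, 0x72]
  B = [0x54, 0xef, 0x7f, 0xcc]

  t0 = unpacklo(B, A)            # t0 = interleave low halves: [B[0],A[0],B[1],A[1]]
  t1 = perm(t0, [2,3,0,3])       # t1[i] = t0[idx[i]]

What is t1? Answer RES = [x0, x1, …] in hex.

RES = [0xef, 0x8a, 0x54, 0x8a]

  t0: 54 87 ef 8a
  t1: ef 8a 54 8a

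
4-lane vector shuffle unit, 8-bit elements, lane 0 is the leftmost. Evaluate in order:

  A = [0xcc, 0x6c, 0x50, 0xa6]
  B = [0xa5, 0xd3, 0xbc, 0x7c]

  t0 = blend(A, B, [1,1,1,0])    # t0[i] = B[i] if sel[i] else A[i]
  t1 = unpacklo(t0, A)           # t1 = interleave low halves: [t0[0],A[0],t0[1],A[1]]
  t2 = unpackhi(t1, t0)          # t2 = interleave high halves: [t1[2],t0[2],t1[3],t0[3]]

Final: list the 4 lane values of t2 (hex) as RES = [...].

RES = [0xd3, 0xbc, 0x6c, 0xa6]

  t0: a5 d3 bc a6
  t1: a5 cc d3 6c
  t2: d3 bc 6c a6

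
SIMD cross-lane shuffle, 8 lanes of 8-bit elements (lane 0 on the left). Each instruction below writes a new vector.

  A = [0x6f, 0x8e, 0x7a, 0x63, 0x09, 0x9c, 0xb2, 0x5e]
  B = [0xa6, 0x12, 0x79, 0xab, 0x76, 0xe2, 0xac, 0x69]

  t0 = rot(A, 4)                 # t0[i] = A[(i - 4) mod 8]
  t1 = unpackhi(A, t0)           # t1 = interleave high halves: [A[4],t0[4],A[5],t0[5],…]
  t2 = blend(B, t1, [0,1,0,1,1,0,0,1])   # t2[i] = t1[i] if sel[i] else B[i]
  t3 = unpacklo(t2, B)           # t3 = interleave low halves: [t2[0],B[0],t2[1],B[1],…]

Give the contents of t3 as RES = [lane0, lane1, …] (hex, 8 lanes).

  t0: 09 9c b2 5e 6f 8e 7a 63
  t1: 09 6f 9c 8e b2 7a 5e 63
  t2: a6 6f 79 8e b2 e2 ac 63
  t3: a6 a6 6f 12 79 79 8e ab

RES = [0xa6, 0xa6, 0x6f, 0x12, 0x79, 0x79, 0x8e, 0xab]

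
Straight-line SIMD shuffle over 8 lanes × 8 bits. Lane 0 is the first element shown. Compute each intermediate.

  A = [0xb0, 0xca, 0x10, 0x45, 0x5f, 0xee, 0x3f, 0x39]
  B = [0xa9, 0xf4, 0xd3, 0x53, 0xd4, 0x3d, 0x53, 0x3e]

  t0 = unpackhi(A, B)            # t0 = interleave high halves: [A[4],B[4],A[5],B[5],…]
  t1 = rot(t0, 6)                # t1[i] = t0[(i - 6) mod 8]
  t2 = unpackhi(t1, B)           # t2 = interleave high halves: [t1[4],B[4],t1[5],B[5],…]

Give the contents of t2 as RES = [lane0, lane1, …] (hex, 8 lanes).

RES = [ 0x39  0xd4  0x3e  0x3d  0x5f  0x53  0xd4  0x3e ]

→ t0 |5f|d4|ee|3d|3f|53|39|3e|
→ t1 |ee|3d|3f|53|39|3e|5f|d4|
→ t2 |39|d4|3e|3d|5f|53|d4|3e|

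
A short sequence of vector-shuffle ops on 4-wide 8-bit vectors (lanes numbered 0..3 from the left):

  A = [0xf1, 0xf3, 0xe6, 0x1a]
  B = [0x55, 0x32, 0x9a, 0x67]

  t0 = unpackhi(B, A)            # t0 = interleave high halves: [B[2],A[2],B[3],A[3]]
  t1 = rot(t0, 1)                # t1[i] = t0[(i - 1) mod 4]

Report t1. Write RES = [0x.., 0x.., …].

RES = [0x1a, 0x9a, 0xe6, 0x67]

  t0: 9a e6 67 1a
  t1: 1a 9a e6 67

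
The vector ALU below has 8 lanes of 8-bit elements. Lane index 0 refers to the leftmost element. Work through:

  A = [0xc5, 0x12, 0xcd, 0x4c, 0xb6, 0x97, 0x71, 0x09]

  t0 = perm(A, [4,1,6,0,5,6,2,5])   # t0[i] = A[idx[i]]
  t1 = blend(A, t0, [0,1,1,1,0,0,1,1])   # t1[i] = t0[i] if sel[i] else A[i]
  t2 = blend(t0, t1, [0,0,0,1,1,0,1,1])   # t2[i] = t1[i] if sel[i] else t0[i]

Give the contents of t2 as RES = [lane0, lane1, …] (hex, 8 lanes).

  t0: b6 12 71 c5 97 71 cd 97
  t1: c5 12 71 c5 b6 97 cd 97
  t2: b6 12 71 c5 b6 71 cd 97

RES = [ 0xb6  0x12  0x71  0xc5  0xb6  0x71  0xcd  0x97 ]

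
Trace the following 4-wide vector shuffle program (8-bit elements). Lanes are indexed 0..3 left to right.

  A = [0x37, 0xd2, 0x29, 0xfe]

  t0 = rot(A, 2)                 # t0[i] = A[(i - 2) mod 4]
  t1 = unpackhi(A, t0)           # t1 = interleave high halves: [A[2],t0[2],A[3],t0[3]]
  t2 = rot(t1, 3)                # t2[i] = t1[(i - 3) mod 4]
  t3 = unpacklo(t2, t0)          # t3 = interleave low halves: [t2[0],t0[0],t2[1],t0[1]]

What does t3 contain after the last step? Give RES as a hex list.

RES = [0x37, 0x29, 0xfe, 0xfe]

t0 = [0x29, 0xfe, 0x37, 0xd2]
t1 = [0x29, 0x37, 0xfe, 0xd2]
t2 = [0x37, 0xfe, 0xd2, 0x29]
t3 = [0x37, 0x29, 0xfe, 0xfe]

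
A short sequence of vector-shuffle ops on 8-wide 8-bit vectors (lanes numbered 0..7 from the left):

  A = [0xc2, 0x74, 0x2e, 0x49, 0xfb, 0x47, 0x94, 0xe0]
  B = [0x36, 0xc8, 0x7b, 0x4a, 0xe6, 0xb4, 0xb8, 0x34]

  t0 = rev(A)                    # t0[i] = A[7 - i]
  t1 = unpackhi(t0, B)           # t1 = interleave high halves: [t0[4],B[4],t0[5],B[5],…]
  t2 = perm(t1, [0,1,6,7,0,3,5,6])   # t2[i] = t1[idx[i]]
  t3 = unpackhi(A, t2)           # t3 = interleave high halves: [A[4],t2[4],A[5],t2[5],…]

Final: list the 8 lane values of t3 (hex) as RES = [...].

  t0: e0 94 47 fb 49 2e 74 c2
  t1: 49 e6 2e b4 74 b8 c2 34
  t2: 49 e6 c2 34 49 b4 b8 c2
  t3: fb 49 47 b4 94 b8 e0 c2

RES = [0xfb, 0x49, 0x47, 0xb4, 0x94, 0xb8, 0xe0, 0xc2]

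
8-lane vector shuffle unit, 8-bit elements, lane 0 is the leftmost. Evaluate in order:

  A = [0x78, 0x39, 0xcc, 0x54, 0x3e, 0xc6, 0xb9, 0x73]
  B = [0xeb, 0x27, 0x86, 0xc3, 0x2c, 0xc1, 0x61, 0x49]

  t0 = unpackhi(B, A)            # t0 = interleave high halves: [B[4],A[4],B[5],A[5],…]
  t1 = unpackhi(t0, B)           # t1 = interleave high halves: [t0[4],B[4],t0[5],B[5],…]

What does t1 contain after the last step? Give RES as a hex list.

  t0: 2c 3e c1 c6 61 b9 49 73
  t1: 61 2c b9 c1 49 61 73 49

RES = [0x61, 0x2c, 0xb9, 0xc1, 0x49, 0x61, 0x73, 0x49]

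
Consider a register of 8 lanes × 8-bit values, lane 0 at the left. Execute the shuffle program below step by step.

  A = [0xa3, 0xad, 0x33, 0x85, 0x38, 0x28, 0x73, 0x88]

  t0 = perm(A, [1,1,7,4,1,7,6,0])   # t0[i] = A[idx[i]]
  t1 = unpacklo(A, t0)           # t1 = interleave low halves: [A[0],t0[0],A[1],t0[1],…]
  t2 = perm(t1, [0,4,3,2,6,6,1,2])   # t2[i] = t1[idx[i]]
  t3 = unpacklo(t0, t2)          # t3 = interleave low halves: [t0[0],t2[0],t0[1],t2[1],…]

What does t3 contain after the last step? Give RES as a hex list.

RES = [0xad, 0xa3, 0xad, 0x33, 0x88, 0xad, 0x38, 0xad]

t0 = [0xad, 0xad, 0x88, 0x38, 0xad, 0x88, 0x73, 0xa3]
t1 = [0xa3, 0xad, 0xad, 0xad, 0x33, 0x88, 0x85, 0x38]
t2 = [0xa3, 0x33, 0xad, 0xad, 0x85, 0x85, 0xad, 0xad]
t3 = [0xad, 0xa3, 0xad, 0x33, 0x88, 0xad, 0x38, 0xad]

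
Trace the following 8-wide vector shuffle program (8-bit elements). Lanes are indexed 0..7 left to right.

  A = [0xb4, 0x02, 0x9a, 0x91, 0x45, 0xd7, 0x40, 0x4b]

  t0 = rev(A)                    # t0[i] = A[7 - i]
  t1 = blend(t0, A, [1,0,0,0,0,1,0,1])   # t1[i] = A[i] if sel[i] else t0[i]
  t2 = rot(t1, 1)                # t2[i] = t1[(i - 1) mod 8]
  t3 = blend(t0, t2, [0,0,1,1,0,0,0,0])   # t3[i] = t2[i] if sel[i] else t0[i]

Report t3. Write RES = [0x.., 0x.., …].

  t0: 4b 40 d7 45 91 9a 02 b4
  t1: b4 40 d7 45 91 d7 02 4b
  t2: 4b b4 40 d7 45 91 d7 02
  t3: 4b 40 40 d7 91 9a 02 b4

RES = [0x4b, 0x40, 0x40, 0xd7, 0x91, 0x9a, 0x02, 0xb4]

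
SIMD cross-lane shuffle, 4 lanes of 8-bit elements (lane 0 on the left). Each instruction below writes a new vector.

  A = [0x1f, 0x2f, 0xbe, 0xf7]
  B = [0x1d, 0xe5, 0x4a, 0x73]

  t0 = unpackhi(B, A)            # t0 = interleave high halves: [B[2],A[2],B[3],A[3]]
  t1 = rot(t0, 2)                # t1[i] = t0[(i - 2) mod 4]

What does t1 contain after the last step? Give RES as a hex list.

→ t0 |4a|be|73|f7|
→ t1 |73|f7|4a|be|

RES = [ 0x73  0xf7  0x4a  0xbe ]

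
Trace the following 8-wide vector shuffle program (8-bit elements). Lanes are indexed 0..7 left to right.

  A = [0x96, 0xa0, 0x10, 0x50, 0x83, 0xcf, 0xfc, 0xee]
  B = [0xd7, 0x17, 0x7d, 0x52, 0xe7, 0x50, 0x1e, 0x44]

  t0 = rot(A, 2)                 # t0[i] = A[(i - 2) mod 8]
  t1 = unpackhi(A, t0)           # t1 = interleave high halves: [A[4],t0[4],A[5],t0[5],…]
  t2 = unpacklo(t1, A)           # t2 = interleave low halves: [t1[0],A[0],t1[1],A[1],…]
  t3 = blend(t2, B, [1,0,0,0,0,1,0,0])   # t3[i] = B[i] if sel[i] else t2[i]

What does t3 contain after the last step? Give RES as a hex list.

RES = [ 0xd7  0x96  0x10  0xa0  0xcf  0x50  0x50  0x50 ]

  t0: fc ee 96 a0 10 50 83 cf
  t1: 83 10 cf 50 fc 83 ee cf
  t2: 83 96 10 a0 cf 10 50 50
  t3: d7 96 10 a0 cf 50 50 50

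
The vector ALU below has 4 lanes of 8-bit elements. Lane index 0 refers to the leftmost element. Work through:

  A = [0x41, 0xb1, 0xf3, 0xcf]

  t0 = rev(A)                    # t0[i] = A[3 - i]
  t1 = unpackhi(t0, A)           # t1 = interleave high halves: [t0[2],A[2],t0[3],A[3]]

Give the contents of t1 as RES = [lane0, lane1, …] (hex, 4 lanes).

RES = [ 0xb1  0xf3  0x41  0xcf ]

→ t0 |cf|f3|b1|41|
→ t1 |b1|f3|41|cf|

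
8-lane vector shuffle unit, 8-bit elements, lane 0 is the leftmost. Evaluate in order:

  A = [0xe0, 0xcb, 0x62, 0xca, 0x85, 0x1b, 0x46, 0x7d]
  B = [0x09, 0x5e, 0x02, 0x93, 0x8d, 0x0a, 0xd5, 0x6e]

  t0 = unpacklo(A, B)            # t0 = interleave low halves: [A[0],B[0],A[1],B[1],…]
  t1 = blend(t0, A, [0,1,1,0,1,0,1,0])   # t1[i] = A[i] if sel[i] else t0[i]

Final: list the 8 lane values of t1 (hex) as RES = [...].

→ t0 |e0|09|cb|5e|62|02|ca|93|
→ t1 |e0|cb|62|5e|85|02|46|93|

RES = [ 0xe0  0xcb  0x62  0x5e  0x85  0x02  0x46  0x93 ]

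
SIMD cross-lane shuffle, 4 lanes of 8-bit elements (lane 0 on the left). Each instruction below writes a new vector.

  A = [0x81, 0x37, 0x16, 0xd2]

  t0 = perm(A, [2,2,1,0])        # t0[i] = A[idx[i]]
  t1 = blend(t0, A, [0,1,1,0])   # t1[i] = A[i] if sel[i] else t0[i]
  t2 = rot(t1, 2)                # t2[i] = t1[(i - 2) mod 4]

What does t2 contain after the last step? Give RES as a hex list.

RES = [0x16, 0x81, 0x16, 0x37]

t0 = [0x16, 0x16, 0x37, 0x81]
t1 = [0x16, 0x37, 0x16, 0x81]
t2 = [0x16, 0x81, 0x16, 0x37]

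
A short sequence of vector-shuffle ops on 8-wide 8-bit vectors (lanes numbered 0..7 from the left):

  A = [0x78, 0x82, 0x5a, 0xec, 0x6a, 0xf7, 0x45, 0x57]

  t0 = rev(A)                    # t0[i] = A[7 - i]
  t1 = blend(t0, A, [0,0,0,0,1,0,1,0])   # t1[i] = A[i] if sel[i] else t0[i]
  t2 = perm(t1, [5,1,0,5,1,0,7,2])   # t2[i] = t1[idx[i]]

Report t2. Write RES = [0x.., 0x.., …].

→ t0 |57|45|f7|6a|ec|5a|82|78|
→ t1 |57|45|f7|6a|6a|5a|45|78|
→ t2 |5a|45|57|5a|45|57|78|f7|

RES = [ 0x5a  0x45  0x57  0x5a  0x45  0x57  0x78  0xf7 ]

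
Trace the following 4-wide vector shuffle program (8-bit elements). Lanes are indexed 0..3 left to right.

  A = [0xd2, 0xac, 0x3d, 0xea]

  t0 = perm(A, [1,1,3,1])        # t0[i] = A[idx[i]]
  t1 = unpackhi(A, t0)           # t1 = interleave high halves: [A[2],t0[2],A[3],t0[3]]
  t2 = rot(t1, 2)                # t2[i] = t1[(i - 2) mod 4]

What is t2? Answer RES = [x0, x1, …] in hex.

RES = [0xea, 0xac, 0x3d, 0xea]

→ t0 |ac|ac|ea|ac|
→ t1 |3d|ea|ea|ac|
→ t2 |ea|ac|3d|ea|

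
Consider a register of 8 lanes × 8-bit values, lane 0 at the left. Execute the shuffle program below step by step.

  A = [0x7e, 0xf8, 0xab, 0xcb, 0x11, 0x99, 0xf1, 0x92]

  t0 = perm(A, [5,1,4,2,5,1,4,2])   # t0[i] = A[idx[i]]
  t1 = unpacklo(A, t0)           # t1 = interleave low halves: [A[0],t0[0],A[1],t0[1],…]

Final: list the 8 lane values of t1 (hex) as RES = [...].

RES = [0x7e, 0x99, 0xf8, 0xf8, 0xab, 0x11, 0xcb, 0xab]

t0 = [0x99, 0xf8, 0x11, 0xab, 0x99, 0xf8, 0x11, 0xab]
t1 = [0x7e, 0x99, 0xf8, 0xf8, 0xab, 0x11, 0xcb, 0xab]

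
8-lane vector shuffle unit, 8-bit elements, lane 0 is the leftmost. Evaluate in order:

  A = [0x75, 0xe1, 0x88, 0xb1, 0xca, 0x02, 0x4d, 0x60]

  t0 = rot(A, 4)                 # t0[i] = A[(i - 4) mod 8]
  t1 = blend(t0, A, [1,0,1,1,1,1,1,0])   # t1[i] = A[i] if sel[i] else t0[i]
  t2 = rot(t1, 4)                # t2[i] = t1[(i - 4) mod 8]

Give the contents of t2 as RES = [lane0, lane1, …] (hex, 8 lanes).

→ t0 |ca|02|4d|60|75|e1|88|b1|
→ t1 |75|02|88|b1|ca|02|4d|b1|
→ t2 |ca|02|4d|b1|75|02|88|b1|

RES = [ 0xca  0x02  0x4d  0xb1  0x75  0x02  0x88  0xb1 ]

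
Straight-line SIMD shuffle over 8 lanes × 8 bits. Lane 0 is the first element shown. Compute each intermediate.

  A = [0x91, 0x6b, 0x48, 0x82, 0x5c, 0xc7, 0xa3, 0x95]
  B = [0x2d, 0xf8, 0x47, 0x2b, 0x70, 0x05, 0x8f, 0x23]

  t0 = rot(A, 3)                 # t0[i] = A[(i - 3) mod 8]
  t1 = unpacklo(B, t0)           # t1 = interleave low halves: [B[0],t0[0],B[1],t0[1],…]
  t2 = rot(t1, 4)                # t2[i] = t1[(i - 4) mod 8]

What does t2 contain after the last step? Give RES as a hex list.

RES = [0x47, 0x95, 0x2b, 0x91, 0x2d, 0xc7, 0xf8, 0xa3]

  t0: c7 a3 95 91 6b 48 82 5c
  t1: 2d c7 f8 a3 47 95 2b 91
  t2: 47 95 2b 91 2d c7 f8 a3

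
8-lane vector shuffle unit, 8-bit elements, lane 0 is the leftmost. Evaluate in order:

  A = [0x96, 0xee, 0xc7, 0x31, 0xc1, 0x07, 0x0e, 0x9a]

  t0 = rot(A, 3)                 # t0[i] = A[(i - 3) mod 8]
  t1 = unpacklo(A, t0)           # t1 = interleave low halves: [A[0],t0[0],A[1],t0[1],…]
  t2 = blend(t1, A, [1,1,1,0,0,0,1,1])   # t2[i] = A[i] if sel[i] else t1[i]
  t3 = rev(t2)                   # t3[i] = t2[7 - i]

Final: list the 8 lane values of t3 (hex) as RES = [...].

RES = [0x9a, 0x0e, 0x9a, 0xc7, 0x0e, 0xc7, 0xee, 0x96]

t0 = [0x07, 0x0e, 0x9a, 0x96, 0xee, 0xc7, 0x31, 0xc1]
t1 = [0x96, 0x07, 0xee, 0x0e, 0xc7, 0x9a, 0x31, 0x96]
t2 = [0x96, 0xee, 0xc7, 0x0e, 0xc7, 0x9a, 0x0e, 0x9a]
t3 = [0x9a, 0x0e, 0x9a, 0xc7, 0x0e, 0xc7, 0xee, 0x96]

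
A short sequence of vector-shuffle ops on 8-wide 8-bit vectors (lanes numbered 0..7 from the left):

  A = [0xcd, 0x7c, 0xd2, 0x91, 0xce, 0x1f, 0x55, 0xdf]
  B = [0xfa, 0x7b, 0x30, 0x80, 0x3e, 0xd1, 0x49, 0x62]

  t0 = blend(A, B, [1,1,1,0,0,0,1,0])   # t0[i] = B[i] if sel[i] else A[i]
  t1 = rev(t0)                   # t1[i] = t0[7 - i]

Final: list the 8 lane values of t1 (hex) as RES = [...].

  t0: fa 7b 30 91 ce 1f 49 df
  t1: df 49 1f ce 91 30 7b fa

RES = [0xdf, 0x49, 0x1f, 0xce, 0x91, 0x30, 0x7b, 0xfa]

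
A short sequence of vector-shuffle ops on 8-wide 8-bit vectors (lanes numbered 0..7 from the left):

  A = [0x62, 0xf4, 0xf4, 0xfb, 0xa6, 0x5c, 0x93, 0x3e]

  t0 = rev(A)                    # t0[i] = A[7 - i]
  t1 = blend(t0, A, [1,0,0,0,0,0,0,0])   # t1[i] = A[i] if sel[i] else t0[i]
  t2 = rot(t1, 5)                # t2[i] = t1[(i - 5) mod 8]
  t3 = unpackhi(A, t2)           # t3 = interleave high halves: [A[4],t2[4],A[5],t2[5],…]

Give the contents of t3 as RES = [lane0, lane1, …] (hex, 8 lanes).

RES = [0xa6, 0x62, 0x5c, 0x62, 0x93, 0x93, 0x3e, 0x5c]

t0 = [0x3e, 0x93, 0x5c, 0xa6, 0xfb, 0xf4, 0xf4, 0x62]
t1 = [0x62, 0x93, 0x5c, 0xa6, 0xfb, 0xf4, 0xf4, 0x62]
t2 = [0xa6, 0xfb, 0xf4, 0xf4, 0x62, 0x62, 0x93, 0x5c]
t3 = [0xa6, 0x62, 0x5c, 0x62, 0x93, 0x93, 0x3e, 0x5c]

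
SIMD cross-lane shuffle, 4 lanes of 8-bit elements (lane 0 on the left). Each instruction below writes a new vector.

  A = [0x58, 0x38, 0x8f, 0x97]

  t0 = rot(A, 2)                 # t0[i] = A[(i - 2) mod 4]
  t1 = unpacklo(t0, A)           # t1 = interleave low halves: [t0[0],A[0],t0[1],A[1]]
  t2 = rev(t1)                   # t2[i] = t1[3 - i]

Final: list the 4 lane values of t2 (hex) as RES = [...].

RES = [0x38, 0x97, 0x58, 0x8f]

→ t0 |8f|97|58|38|
→ t1 |8f|58|97|38|
→ t2 |38|97|58|8f|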